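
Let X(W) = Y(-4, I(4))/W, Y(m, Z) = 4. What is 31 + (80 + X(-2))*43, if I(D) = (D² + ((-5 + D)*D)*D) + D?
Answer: 3385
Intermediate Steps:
I(D) = D + D² + D²*(-5 + D) (I(D) = (D² + (D*(-5 + D))*D) + D = (D² + D²*(-5 + D)) + D = D + D² + D²*(-5 + D))
X(W) = 4/W
31 + (80 + X(-2))*43 = 31 + (80 + 4/(-2))*43 = 31 + (80 + 4*(-½))*43 = 31 + (80 - 2)*43 = 31 + 78*43 = 31 + 3354 = 3385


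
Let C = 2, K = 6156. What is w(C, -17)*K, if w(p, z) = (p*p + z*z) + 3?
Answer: 1822176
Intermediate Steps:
w(p, z) = 3 + p² + z² (w(p, z) = (p² + z²) + 3 = 3 + p² + z²)
w(C, -17)*K = (3 + 2² + (-17)²)*6156 = (3 + 4 + 289)*6156 = 296*6156 = 1822176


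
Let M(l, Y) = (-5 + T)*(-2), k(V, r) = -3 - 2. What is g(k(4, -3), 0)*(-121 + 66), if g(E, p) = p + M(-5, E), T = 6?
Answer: 110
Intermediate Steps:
k(V, r) = -5
M(l, Y) = -2 (M(l, Y) = (-5 + 6)*(-2) = 1*(-2) = -2)
g(E, p) = -2 + p (g(E, p) = p - 2 = -2 + p)
g(k(4, -3), 0)*(-121 + 66) = (-2 + 0)*(-121 + 66) = -2*(-55) = 110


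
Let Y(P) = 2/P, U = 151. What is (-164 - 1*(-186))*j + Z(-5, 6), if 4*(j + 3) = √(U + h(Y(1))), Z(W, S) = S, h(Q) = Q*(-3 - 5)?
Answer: -60 + 33*√15/2 ≈ 3.9042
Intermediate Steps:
h(Q) = -8*Q (h(Q) = Q*(-8) = -8*Q)
j = -3 + 3*√15/4 (j = -3 + √(151 - 16/1)/4 = -3 + √(151 - 16)/4 = -3 + √135/4 = -3 + (3*√15)/4 = -3 + 3*√15/4 ≈ -0.095263)
(-164 - 1*(-186))*j + Z(-5, 6) = (-164 - 1*(-186))*(-3 + 3*√15/4) + 6 = (-164 + 186)*(-3 + 3*√15/4) + 6 = 22*(-3 + 3*√15/4) + 6 = (-66 + 33*√15/2) + 6 = -60 + 33*√15/2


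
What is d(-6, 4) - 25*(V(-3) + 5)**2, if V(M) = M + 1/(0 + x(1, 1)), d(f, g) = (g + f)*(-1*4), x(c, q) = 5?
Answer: -113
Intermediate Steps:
d(f, g) = -4*f - 4*g (d(f, g) = (f + g)*(-4) = -4*f - 4*g)
V(M) = 1/5 + M (V(M) = M + 1/(0 + 5) = M + 1/5 = 1/5 + M)
d(-6, 4) - 25*(V(-3) + 5)**2 = (-4*(-6) - 4*4) - 25*((1/5 - 3) + 5)**2 = (24 - 16) - 25*(-14/5 + 5)**2 = 8 - 25*(11/5)**2 = 8 - 25*121/25 = 8 - 121 = -113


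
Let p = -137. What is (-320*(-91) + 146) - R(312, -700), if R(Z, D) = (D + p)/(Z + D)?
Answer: 11354371/388 ≈ 29264.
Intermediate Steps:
R(Z, D) = (-137 + D)/(D + Z) (R(Z, D) = (D - 137)/(Z + D) = (-137 + D)/(D + Z))
(-320*(-91) + 146) - R(312, -700) = (-320*(-91) + 146) - (-137 - 700)/(-700 + 312) = (29120 + 146) - (-837)/(-388) = 29266 - (-1)*(-837)/388 = 29266 - 1*837/388 = 29266 - 837/388 = 11354371/388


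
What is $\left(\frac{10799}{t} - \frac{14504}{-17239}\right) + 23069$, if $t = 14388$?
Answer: $\frac{5722308080021}{248034732} \approx 23071.0$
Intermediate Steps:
$\left(\frac{10799}{t} - \frac{14504}{-17239}\right) + 23069 = \left(\frac{10799}{14388} - \frac{14504}{-17239}\right) + 23069 = \left(10799 \cdot \frac{1}{14388} - - \frac{14504}{17239}\right) + 23069 = \left(\frac{10799}{14388} + \frac{14504}{17239}\right) + 23069 = \frac{394847513}{248034732} + 23069 = \frac{5722308080021}{248034732}$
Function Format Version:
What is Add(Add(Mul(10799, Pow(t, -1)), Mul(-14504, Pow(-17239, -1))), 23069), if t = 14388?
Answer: Rational(5722308080021, 248034732) ≈ 23071.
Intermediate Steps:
Add(Add(Mul(10799, Pow(t, -1)), Mul(-14504, Pow(-17239, -1))), 23069) = Add(Add(Mul(10799, Pow(14388, -1)), Mul(-14504, Pow(-17239, -1))), 23069) = Add(Add(Mul(10799, Rational(1, 14388)), Mul(-14504, Rational(-1, 17239))), 23069) = Add(Add(Rational(10799, 14388), Rational(14504, 17239)), 23069) = Add(Rational(394847513, 248034732), 23069) = Rational(5722308080021, 248034732)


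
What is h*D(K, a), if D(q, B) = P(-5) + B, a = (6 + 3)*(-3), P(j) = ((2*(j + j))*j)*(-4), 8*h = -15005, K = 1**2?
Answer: 6407135/8 ≈ 8.0089e+5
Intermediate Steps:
K = 1
h = -15005/8 (h = (1/8)*(-15005) = -15005/8 ≈ -1875.6)
P(j) = -16*j**2 (P(j) = ((2*(2*j))*j)*(-4) = ((4*j)*j)*(-4) = (4*j**2)*(-4) = -16*j**2)
a = -27 (a = 9*(-3) = -27)
D(q, B) = -400 + B (D(q, B) = -16*(-5)**2 + B = -16*25 + B = -400 + B)
h*D(K, a) = -15005*(-400 - 27)/8 = -15005/8*(-427) = 6407135/8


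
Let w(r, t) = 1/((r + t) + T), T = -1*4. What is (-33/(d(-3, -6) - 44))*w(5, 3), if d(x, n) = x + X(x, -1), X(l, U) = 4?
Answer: 33/172 ≈ 0.19186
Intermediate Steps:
d(x, n) = 4 + x (d(x, n) = x + 4 = 4 + x)
T = -4
w(r, t) = 1/(-4 + r + t) (w(r, t) = 1/((r + t) - 4) = 1/(-4 + r + t))
(-33/(d(-3, -6) - 44))*w(5, 3) = (-33/((4 - 3) - 44))/(-4 + 5 + 3) = -33/(1 - 44)/4 = -33/(-43)*(¼) = -33*(-1/43)*(¼) = (33/43)*(¼) = 33/172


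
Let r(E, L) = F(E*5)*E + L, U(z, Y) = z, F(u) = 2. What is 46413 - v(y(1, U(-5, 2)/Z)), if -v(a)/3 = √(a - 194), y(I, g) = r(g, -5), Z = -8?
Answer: 46413 + 3*I*√791/2 ≈ 46413.0 + 42.187*I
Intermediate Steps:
r(E, L) = L + 2*E (r(E, L) = 2*E + L = L + 2*E)
y(I, g) = -5 + 2*g
v(a) = -3*√(-194 + a) (v(a) = -3*√(a - 194) = -3*√(-194 + a))
46413 - v(y(1, U(-5, 2)/Z)) = 46413 - (-3)*√(-194 + (-5 + 2*(-5/(-8)))) = 46413 - (-3)*√(-194 + (-5 + 2*(-5*(-⅛)))) = 46413 - (-3)*√(-194 + (-5 + 2*(5/8))) = 46413 - (-3)*√(-194 + (-5 + 5/4)) = 46413 - (-3)*√(-194 - 15/4) = 46413 - (-3)*√(-791/4) = 46413 - (-3)*I*√791/2 = 46413 + 3*I*√791/2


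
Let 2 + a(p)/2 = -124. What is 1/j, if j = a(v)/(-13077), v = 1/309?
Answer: 1453/28 ≈ 51.893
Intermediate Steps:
v = 1/309 ≈ 0.0032362
a(p) = -252 (a(p) = -4 + 2*(-124) = -4 - 248 = -252)
j = 28/1453 (j = -252/(-13077) = -252*(-1/13077) = 28/1453 ≈ 0.019270)
1/j = 1/(28/1453) = 1453/28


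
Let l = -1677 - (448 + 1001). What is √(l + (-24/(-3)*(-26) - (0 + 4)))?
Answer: I*√3338 ≈ 57.775*I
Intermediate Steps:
l = -3126 (l = -1677 - 1*1449 = -1677 - 1449 = -3126)
√(l + (-24/(-3)*(-26) - (0 + 4))) = √(-3126 + (-24/(-3)*(-26) - (0 + 4))) = √(-3126 + (-24*(-⅓)*(-26) - 1*4)) = √(-3126 + (8*(-26) - 4)) = √(-3126 + (-208 - 4)) = √(-3126 - 212) = √(-3338) = I*√3338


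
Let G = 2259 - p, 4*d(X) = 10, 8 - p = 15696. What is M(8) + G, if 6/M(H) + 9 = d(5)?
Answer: 233299/13 ≈ 17946.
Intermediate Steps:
p = -15688 (p = 8 - 1*15696 = 8 - 15696 = -15688)
d(X) = 5/2 (d(X) = (¼)*10 = 5/2)
M(H) = -12/13 (M(H) = 6/(-9 + 5/2) = 6/(-13/2) = 6*(-2/13) = -12/13)
G = 17947 (G = 2259 - 1*(-15688) = 2259 + 15688 = 17947)
M(8) + G = -12/13 + 17947 = 233299/13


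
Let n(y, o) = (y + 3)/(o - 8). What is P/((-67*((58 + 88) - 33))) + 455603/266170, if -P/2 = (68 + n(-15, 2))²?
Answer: 6057836313/2015173070 ≈ 3.0061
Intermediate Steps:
n(y, o) = (3 + y)/(-8 + o)
P = -9800 (P = -2*(68 + (3 - 15)/(-8 + 2))² = -2*(68 - 12/(-6))² = -2*(68 - ⅙*(-12))² = -2*(68 + 2)² = -2*70² = -2*4900 = -9800)
P/((-67*((58 + 88) - 33))) + 455603/266170 = -9800*(-1/(67*((58 + 88) - 33))) + 455603/266170 = -9800*(-1/(67*(146 - 33))) + 455603*(1/266170) = -9800/((-67*113)) + 455603/266170 = -9800/((-1*7571)) + 455603/266170 = -9800/(-7571) + 455603/266170 = -9800*(-1/7571) + 455603/266170 = 9800/7571 + 455603/266170 = 6057836313/2015173070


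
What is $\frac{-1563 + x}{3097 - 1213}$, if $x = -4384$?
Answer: $- \frac{5947}{1884} \approx -3.1566$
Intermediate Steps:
$\frac{-1563 + x}{3097 - 1213} = \frac{-1563 - 4384}{3097 - 1213} = - \frac{5947}{1884}$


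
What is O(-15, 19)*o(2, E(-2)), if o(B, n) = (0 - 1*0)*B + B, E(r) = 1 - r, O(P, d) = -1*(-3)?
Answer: 6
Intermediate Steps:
O(P, d) = 3
o(B, n) = B (o(B, n) = (0 + 0)*B + B = 0*B + B = 0 + B = B)
O(-15, 19)*o(2, E(-2)) = 3*2 = 6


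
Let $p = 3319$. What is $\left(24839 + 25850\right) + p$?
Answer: $54008$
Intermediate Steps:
$\left(24839 + 25850\right) + p = \left(24839 + 25850\right) + 3319 = 50689 + 3319 = 54008$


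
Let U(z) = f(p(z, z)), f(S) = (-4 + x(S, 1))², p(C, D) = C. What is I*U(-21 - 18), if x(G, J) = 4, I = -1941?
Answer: 0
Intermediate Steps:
f(S) = 0 (f(S) = (-4 + 4)² = 0² = 0)
U(z) = 0
I*U(-21 - 18) = -1941*0 = 0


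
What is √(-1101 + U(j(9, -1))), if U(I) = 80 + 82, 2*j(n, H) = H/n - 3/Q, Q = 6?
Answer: I*√939 ≈ 30.643*I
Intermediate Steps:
j(n, H) = -¼ + H/(2*n) (j(n, H) = (H/n - 3/6)/2 = (H/n - 3*⅙)/2 = (H/n - ½)/2 = (-½ + H/n)/2 = -¼ + H/(2*n))
U(I) = 162
√(-1101 + U(j(9, -1))) = √(-1101 + 162) = √(-939) = I*√939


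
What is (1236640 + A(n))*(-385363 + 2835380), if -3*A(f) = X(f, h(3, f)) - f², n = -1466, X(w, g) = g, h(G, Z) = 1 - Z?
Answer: 14351241629353/3 ≈ 4.7837e+12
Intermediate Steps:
A(f) = -⅓ + f/3 + f²/3 (A(f) = -((1 - f) - f²)/3 = -(1 - f - f²)/3 = -⅓ + f/3 + f²/3)
(1236640 + A(n))*(-385363 + 2835380) = (1236640 + (-⅓ + (⅓)*(-1466) + (⅓)*(-1466)²))*(-385363 + 2835380) = (1236640 + (-⅓ - 1466/3 + (⅓)*2149156))*2450017 = (1236640 + (-⅓ - 1466/3 + 2149156/3))*2450017 = (1236640 + 2147689/3)*2450017 = (5857609/3)*2450017 = 14351241629353/3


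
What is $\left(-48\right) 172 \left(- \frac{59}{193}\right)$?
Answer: $\frac{487104}{193} \approx 2523.9$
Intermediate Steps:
$\left(-48\right) 172 \left(- \frac{59}{193}\right) = - 8256 \left(\left(-59\right) \frac{1}{193}\right) = \left(-8256\right) \left(- \frac{59}{193}\right) = \frac{487104}{193}$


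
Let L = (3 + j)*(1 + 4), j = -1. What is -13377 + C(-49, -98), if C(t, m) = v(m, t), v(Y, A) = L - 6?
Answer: -13373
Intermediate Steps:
L = 10 (L = (3 - 1)*(1 + 4) = 2*5 = 10)
v(Y, A) = 4 (v(Y, A) = 10 - 6 = 4)
C(t, m) = 4
-13377 + C(-49, -98) = -13377 + 4 = -13373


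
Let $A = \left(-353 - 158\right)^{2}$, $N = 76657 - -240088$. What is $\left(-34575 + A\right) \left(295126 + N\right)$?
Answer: $138616927566$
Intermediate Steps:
$N = 316745$ ($N = 76657 + 240088 = 316745$)
$A = 261121$ ($A = \left(-511\right)^{2} = 261121$)
$\left(-34575 + A\right) \left(295126 + N\right) = \left(-34575 + 261121\right) \left(295126 + 316745\right) = 226546 \cdot 611871 = 138616927566$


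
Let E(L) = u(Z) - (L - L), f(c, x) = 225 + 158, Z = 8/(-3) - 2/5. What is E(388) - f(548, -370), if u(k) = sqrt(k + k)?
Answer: -383 + 2*I*sqrt(345)/15 ≈ -383.0 + 2.4766*I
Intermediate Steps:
Z = -46/15 (Z = 8*(-1/3) - 2*1/5 = -8/3 - 2/5 = -46/15 ≈ -3.0667)
u(k) = sqrt(2)*sqrt(k) (u(k) = sqrt(2*k) = sqrt(2)*sqrt(k))
f(c, x) = 383
E(L) = 2*I*sqrt(345)/15 (E(L) = sqrt(2)*sqrt(-46/15) - (L - L) = sqrt(2)*(I*sqrt(690)/15) - 1*0 = 2*I*sqrt(345)/15 + 0 = 2*I*sqrt(345)/15)
E(388) - f(548, -370) = 2*I*sqrt(345)/15 - 1*383 = 2*I*sqrt(345)/15 - 383 = -383 + 2*I*sqrt(345)/15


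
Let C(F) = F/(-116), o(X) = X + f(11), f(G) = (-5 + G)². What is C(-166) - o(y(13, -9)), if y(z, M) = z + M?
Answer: -2237/58 ≈ -38.569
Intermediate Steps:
y(z, M) = M + z
o(X) = 36 + X (o(X) = X + (-5 + 11)² = X + 6² = X + 36 = 36 + X)
C(F) = -F/116 (C(F) = F*(-1/116) = -F/116)
C(-166) - o(y(13, -9)) = -1/116*(-166) - (36 + (-9 + 13)) = 83/58 - (36 + 4) = 83/58 - 1*40 = 83/58 - 40 = -2237/58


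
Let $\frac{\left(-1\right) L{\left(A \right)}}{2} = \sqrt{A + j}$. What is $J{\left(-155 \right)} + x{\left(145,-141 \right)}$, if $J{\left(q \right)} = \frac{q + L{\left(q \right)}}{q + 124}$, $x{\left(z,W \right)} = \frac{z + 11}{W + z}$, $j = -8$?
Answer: $44 + \frac{2 i \sqrt{163}}{31} \approx 44.0 + 0.82369 i$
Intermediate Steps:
$L{\left(A \right)} = - 2 \sqrt{-8 + A}$ ($L{\left(A \right)} = - 2 \sqrt{A - 8} = - 2 \sqrt{-8 + A}$)
$x{\left(z,W \right)} = \frac{11 + z}{W + z}$
$J{\left(q \right)} = \frac{q - 2 \sqrt{-8 + q}}{124 + q}$ ($J{\left(q \right)} = \frac{q - 2 \sqrt{-8 + q}}{q + 124} = \frac{q - 2 \sqrt{-8 + q}}{124 + q}$)
$J{\left(-155 \right)} + x{\left(145,-141 \right)} = \frac{-155 - 2 \sqrt{-8 - 155}}{124 - 155} + \frac{11 + 145}{-141 + 145} = \frac{-155 - 2 \sqrt{-163}}{-31} + \frac{1}{4} \cdot 156 = - \frac{-155 - 2 i \sqrt{163}}{31} + \frac{1}{4} \cdot 156 = - \frac{-155 - 2 i \sqrt{163}}{31} + 39 = \left(5 + \frac{2 i \sqrt{163}}{31}\right) + 39 = 44 + \frac{2 i \sqrt{163}}{31}$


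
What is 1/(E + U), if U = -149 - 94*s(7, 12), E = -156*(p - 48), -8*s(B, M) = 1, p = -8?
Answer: 4/34395 ≈ 0.00011630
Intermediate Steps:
s(B, M) = -⅛ (s(B, M) = -⅛*1 = -⅛)
E = 8736 (E = -156*(-8 - 48) = -156*(-56) = 8736)
U = -549/4 (U = -149 - 94*(-⅛) = -149 + 47/4 = -549/4 ≈ -137.25)
1/(E + U) = 1/(8736 - 549/4) = 1/(34395/4) = 4/34395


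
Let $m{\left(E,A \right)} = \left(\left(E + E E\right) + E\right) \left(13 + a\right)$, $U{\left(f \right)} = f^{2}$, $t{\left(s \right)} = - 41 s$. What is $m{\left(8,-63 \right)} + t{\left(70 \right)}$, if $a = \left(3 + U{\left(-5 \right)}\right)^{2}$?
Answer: $60890$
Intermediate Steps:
$a = 784$ ($a = \left(3 + \left(-5\right)^{2}\right)^{2} = \left(3 + 25\right)^{2} = 28^{2} = 784$)
$m{\left(E,A \right)} = 797 E^{2} + 1594 E$ ($m{\left(E,A \right)} = \left(\left(E + E E\right) + E\right) \left(13 + 784\right) = \left(\left(E + E^{2}\right) + E\right) 797 = \left(E^{2} + 2 E\right) 797 = 797 E^{2} + 1594 E$)
$m{\left(8,-63 \right)} + t{\left(70 \right)} = 797 \cdot 8 \left(2 + 8\right) - 2870 = 797 \cdot 8 \cdot 10 - 2870 = 63760 - 2870 = 60890$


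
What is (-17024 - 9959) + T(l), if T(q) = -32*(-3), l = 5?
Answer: -26887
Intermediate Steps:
T(q) = 96
(-17024 - 9959) + T(l) = (-17024 - 9959) + 96 = -26983 + 96 = -26887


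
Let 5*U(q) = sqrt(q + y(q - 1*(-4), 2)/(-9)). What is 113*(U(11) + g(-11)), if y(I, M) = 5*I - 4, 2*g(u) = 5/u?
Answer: -565/22 + 226*sqrt(7)/15 ≈ 14.181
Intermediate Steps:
g(u) = 5/(2*u) (g(u) = (5/u)/2 = 5/(2*u))
y(I, M) = -4 + 5*I
U(q) = sqrt(-16/9 + 4*q/9)/5 (U(q) = sqrt(q + (-4 + 5*(q - 1*(-4)))/(-9))/5 = sqrt(q + (-4 + 5*(q + 4))*(-1/9))/5 = sqrt(q + (-4 + 5*(4 + q))*(-1/9))/5 = sqrt(q + (-4 + (20 + 5*q))*(-1/9))/5 = sqrt(q + (16 + 5*q)*(-1/9))/5 = sqrt(q + (-16/9 - 5*q/9))/5 = sqrt(-16/9 + 4*q/9)/5)
113*(U(11) + g(-11)) = 113*(2*sqrt(-4 + 11)/15 + (5/2)/(-11)) = 113*(2*sqrt(7)/15 + (5/2)*(-1/11)) = 113*(2*sqrt(7)/15 - 5/22) = 113*(-5/22 + 2*sqrt(7)/15) = -565/22 + 226*sqrt(7)/15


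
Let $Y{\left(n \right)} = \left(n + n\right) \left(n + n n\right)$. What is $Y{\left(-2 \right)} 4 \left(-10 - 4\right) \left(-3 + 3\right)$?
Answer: $0$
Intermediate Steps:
$Y{\left(n \right)} = 2 n \left(n + n^{2}\right)$
$Y{\left(-2 \right)} 4 \left(-10 - 4\right) \left(-3 + 3\right) = 2 \left(-2\right)^{2} \left(1 - 2\right) 4 \left(-10 - 4\right) \left(-3 + 3\right) = 2 \cdot 4 \left(-1\right) 4 \left(\left(-14\right) 0\right) = \left(-8\right) 4 \cdot 0 = \left(-32\right) 0 = 0$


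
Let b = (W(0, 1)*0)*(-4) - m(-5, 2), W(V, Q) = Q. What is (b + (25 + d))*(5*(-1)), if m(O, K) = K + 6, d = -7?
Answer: -50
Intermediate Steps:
m(O, K) = 6 + K
b = -8 (b = (1*0)*(-4) - (6 + 2) = 0*(-4) - 1*8 = 0 - 8 = -8)
(b + (25 + d))*(5*(-1)) = (-8 + (25 - 7))*(5*(-1)) = (-8 + 18)*(-5) = 10*(-5) = -50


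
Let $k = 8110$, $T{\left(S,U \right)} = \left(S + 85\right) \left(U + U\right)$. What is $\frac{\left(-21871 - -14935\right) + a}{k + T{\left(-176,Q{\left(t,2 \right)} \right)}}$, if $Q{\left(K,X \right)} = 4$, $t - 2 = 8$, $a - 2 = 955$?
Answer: $- \frac{5979}{7382} \approx -0.80994$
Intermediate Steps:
$a = 957$ ($a = 2 + 955 = 957$)
$t = 10$ ($t = 2 + 8 = 10$)
$T{\left(S,U \right)} = 2 U \left(85 + S\right)$ ($T{\left(S,U \right)} = \left(85 + S\right) 2 U = 2 U \left(85 + S\right)$)
$\frac{\left(-21871 - -14935\right) + a}{k + T{\left(-176,Q{\left(t,2 \right)} \right)}} = \frac{\left(-21871 - -14935\right) + 957}{8110 + 2 \cdot 4 \left(85 - 176\right)} = \frac{\left(-21871 + 14935\right) + 957}{8110 + 2 \cdot 4 \left(-91\right)} = \frac{-6936 + 957}{8110 - 728} = - \frac{5979}{7382}$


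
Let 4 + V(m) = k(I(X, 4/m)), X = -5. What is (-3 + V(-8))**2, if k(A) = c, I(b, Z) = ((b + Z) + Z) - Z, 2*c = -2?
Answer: 64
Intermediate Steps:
c = -1 (c = (1/2)*(-2) = -1)
I(b, Z) = Z + b (I(b, Z) = ((Z + b) + Z) - Z = (b + 2*Z) - Z = Z + b)
k(A) = -1
V(m) = -5 (V(m) = -4 - 1 = -5)
(-3 + V(-8))**2 = (-3 - 5)**2 = (-8)**2 = 64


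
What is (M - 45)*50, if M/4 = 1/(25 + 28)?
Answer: -119050/53 ≈ -2246.2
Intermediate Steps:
M = 4/53 (M = 4/(25 + 28) = 4/53 ≈ 0.075472)
(M - 45)*50 = (4/53 - 45)*50 = -2381/53*50 = -119050/53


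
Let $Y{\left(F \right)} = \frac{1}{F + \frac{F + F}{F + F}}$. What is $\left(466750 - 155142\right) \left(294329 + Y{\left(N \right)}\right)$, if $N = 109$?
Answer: $\frac{458576369324}{5} \approx 9.1715 \cdot 10^{10}$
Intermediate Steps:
$Y{\left(F \right)} = \frac{1}{1 + F}$ ($Y{\left(F \right)} = \frac{1}{F + \frac{2 F}{2 F}} = \frac{1}{F + 2 F \frac{1}{2 F}} = \frac{1}{F + 1} = \frac{1}{1 + F}$)
$\left(466750 - 155142\right) \left(294329 + Y{\left(N \right)}\right) = \left(466750 - 155142\right) \left(294329 + \frac{1}{1 + 109}\right) = 311608 \left(294329 + \frac{1}{110}\right) = 311608 \cdot \frac{32376191}{110} = \frac{458576369324}{5}$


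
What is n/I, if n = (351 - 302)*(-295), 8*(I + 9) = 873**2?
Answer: -115640/762057 ≈ -0.15175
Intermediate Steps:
I = 762057/8 (I = -9 + (1/8)*873**2 = -9 + (1/8)*762129 = -9 + 762129/8 = 762057/8 ≈ 95257.)
n = -14455 (n = 49*(-295) = -14455)
n/I = -14455/762057/8 = -14455*8/762057 = -115640/762057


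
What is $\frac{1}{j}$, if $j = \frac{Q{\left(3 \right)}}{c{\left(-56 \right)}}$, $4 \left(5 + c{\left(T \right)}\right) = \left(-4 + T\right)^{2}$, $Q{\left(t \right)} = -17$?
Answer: $- \frac{895}{17} \approx -52.647$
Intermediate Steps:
$c{\left(T \right)} = -5 + \frac{\left(-4 + T\right)^{2}}{4}$
$j = - \frac{17}{895}$ ($j = - \frac{17}{-5 + \frac{\left(-4 - 56\right)^{2}}{4}} = - \frac{17}{-5 + \frac{\left(-60\right)^{2}}{4}} = - \frac{17}{-5 + \frac{1}{4} \cdot 3600} = - \frac{17}{-5 + 900} = - \frac{17}{895} \approx -0.018994$)
$\frac{1}{j} = \frac{1}{- \frac{17}{895}} = - \frac{895}{17}$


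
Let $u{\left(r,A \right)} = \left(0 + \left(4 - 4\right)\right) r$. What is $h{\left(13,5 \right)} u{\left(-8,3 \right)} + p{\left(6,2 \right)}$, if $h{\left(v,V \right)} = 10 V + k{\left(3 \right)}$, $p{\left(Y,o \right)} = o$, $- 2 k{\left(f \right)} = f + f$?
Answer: $2$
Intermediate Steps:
$k{\left(f \right)} = - f$ ($k{\left(f \right)} = - \frac{f + f}{2} = - \frac{2 f}{2} = - f$)
$h{\left(v,V \right)} = -3 + 10 V$ ($h{\left(v,V \right)} = 10 V - 3 = -3 + 10 V$)
$u{\left(r,A \right)} = 0$ ($u{\left(r,A \right)} = \left(0 + \left(4 - 4\right)\right) r = \left(0 + 0\right) r = 0 r = 0$)
$h{\left(13,5 \right)} u{\left(-8,3 \right)} + p{\left(6,2 \right)} = \left(-3 + 10 \cdot 5\right) 0 + 2 = \left(-3 + 50\right) 0 + 2 = 47 \cdot 0 + 2 = 0 + 2 = 2$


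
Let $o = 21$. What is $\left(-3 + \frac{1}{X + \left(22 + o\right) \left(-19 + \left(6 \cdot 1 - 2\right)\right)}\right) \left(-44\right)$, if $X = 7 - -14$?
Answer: $\frac{20603}{156} \approx 132.07$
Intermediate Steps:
$X = 21$ ($X = 7 + 14 = 21$)
$\left(-3 + \frac{1}{X + \left(22 + o\right) \left(-19 + \left(6 \cdot 1 - 2\right)\right)}\right) \left(-44\right) = \left(-3 + \frac{1}{21 + \left(22 + 21\right) \left(-19 + \left(6 \cdot 1 - 2\right)\right)}\right) \left(-44\right) = \left(-3 + \frac{1}{21 + 43 \left(-19 + \left(6 - 2\right)\right)}\right) \left(-44\right) = \left(-3 + \frac{1}{21 + 43 \left(-19 + 4\right)}\right) \left(-44\right) = \left(-3 + \frac{1}{21 + 43 \left(-15\right)}\right) \left(-44\right) = \left(-3 + \frac{1}{21 - 645}\right) \left(-44\right) = \left(-3 + \frac{1}{-624}\right) \left(-44\right) = \left(-3 - \frac{1}{624}\right) \left(-44\right) = \left(- \frac{1873}{624}\right) \left(-44\right) = \frac{20603}{156}$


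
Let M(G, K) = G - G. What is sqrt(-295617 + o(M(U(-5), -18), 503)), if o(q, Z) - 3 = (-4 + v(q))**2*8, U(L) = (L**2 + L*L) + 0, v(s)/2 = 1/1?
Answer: I*sqrt(295582) ≈ 543.67*I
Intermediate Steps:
v(s) = 2 (v(s) = 2/1 = 2*1 = 2)
U(L) = 2*L**2 (U(L) = (L**2 + L**2) + 0 = 2*L**2 + 0 = 2*L**2)
M(G, K) = 0
o(q, Z) = 35 (o(q, Z) = 3 + (-4 + 2)**2*8 = 3 + (-2)**2*8 = 3 + 4*8 = 3 + 32 = 35)
sqrt(-295617 + o(M(U(-5), -18), 503)) = sqrt(-295617 + 35) = sqrt(-295582) = I*sqrt(295582)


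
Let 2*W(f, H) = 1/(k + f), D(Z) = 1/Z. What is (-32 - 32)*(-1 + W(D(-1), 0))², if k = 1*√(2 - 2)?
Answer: -144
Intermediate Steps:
k = 0 (k = 1*√0 = 1*0 = 0)
W(f, H) = 1/(2*f) (W(f, H) = 1/(2*(0 + f)) = 1/(2*f))
(-32 - 32)*(-1 + W(D(-1), 0))² = (-32 - 32)*(-1 + 1/(2*(1/(-1))))² = -64*(-1 + (½)/(-1))² = -64*(-1 + (½)*(-1))² = -64*(-1 - ½)² = -64*(-3/2)² = -64*9/4 = -144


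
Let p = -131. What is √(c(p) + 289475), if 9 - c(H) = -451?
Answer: 3*√32215 ≈ 538.46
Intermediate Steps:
c(H) = 460 (c(H) = 9 - 1*(-451) = 9 + 451 = 460)
√(c(p) + 289475) = √(460 + 289475) = √289935 = 3*√32215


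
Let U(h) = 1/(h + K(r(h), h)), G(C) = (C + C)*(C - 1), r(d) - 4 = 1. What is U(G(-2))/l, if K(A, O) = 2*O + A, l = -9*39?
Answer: -1/14391 ≈ -6.9488e-5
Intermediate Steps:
l = -351
r(d) = 5 (r(d) = 4 + 1 = 5)
K(A, O) = A + 2*O
G(C) = 2*C*(-1 + C) (G(C) = (2*C)*(-1 + C) = 2*C*(-1 + C))
U(h) = 1/(5 + 3*h) (U(h) = 1/(h + (5 + 2*h)) = 1/(5 + 3*h))
U(G(-2))/l = 1/((5 + 3*(2*(-2)*(-1 - 2)))*(-351)) = -1/351/(5 + 3*(2*(-2)*(-3))) = -1/351/(5 + 3*12) = -1/351/(5 + 36) = -1/351/41 = (1/41)*(-1/351) = -1/14391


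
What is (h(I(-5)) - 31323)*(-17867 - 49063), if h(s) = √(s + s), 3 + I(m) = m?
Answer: 2096448390 - 267720*I ≈ 2.0964e+9 - 2.6772e+5*I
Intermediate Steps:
I(m) = -3 + m
h(s) = √2*√s (h(s) = √(2*s) = √2*√s)
(h(I(-5)) - 31323)*(-17867 - 49063) = (√2*√(-3 - 5) - 31323)*(-17867 - 49063) = (√2*√(-8) - 31323)*(-66930) = (√2*(2*I*√2) - 31323)*(-66930) = (4*I - 31323)*(-66930) = (-31323 + 4*I)*(-66930) = 2096448390 - 267720*I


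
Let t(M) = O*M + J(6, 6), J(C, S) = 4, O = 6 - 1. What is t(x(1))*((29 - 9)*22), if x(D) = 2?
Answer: 6160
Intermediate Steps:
O = 5
t(M) = 4 + 5*M (t(M) = 5*M + 4 = 4 + 5*M)
t(x(1))*((29 - 9)*22) = (4 + 5*2)*((29 - 9)*22) = (4 + 10)*(20*22) = 14*440 = 6160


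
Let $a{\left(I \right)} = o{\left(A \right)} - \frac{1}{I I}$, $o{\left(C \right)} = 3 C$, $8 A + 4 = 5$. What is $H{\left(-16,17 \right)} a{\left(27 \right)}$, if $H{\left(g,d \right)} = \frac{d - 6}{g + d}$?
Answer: $\frac{23969}{5832} \approx 4.1099$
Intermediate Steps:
$A = \frac{1}{8}$ ($A = - \frac{1}{2} + \frac{1}{8} \cdot 5 = - \frac{1}{2} + \frac{5}{8} = \frac{1}{8} \approx 0.125$)
$H{\left(g,d \right)} = \frac{-6 + d}{d + g}$
$a{\left(I \right)} = \frac{3}{8} - \frac{1}{I^{2}}$ ($a{\left(I \right)} = 3 \cdot \frac{1}{8} - \frac{1}{I I} = \frac{3}{8} - \frac{1}{I^{2}}$)
$H{\left(-16,17 \right)} a{\left(27 \right)} = \frac{-6 + 17}{17 - 16} \left(\frac{3}{8} - \frac{1}{729}\right) = 1^{-1} \cdot 11 \left(\frac{3}{8} - \frac{1}{729}\right) = 1 \cdot 11 \left(\frac{3}{8} - \frac{1}{729}\right) = 11 \cdot \frac{2179}{5832} = \frac{23969}{5832}$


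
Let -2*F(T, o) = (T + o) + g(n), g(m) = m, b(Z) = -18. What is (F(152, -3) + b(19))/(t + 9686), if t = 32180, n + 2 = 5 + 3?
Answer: -191/83732 ≈ -0.0022811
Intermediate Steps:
n = 6 (n = -2 + (5 + 3) = -2 + 8 = 6)
F(T, o) = -3 - T/2 - o/2 (F(T, o) = -((T + o) + 6)/2 = -(6 + T + o)/2 = -3 - T/2 - o/2)
(F(152, -3) + b(19))/(t + 9686) = ((-3 - ½*152 - ½*(-3)) - 18)/(32180 + 9686) = ((-3 - 76 + 3/2) - 18)/41866 = (-155/2 - 18)*(1/41866) = -191/2*1/41866 = -191/83732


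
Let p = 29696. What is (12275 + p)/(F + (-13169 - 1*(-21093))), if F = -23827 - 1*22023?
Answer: -41971/37926 ≈ -1.1067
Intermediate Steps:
F = -45850 (F = -23827 - 22023 = -45850)
(12275 + p)/(F + (-13169 - 1*(-21093))) = (12275 + 29696)/(-45850 + (-13169 - 1*(-21093))) = 41971/(-45850 + (-13169 + 21093)) = 41971/(-45850 + 7924) = 41971/(-37926) = 41971*(-1/37926) = -41971/37926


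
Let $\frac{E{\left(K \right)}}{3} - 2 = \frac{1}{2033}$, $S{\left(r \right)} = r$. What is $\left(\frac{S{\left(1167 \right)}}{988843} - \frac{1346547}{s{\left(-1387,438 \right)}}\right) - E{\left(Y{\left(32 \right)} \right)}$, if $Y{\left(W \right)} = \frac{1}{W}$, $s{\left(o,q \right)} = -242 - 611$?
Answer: $\frac{2696698114925997}{1714801099607} \approx 1572.6$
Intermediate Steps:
$s{\left(o,q \right)} = -853$
$E{\left(K \right)} = \frac{12201}{2033}$ ($E{\left(K \right)} = 6 + \frac{3}{2033} = \frac{12201}{2033}$)
$\left(\frac{S{\left(1167 \right)}}{988843} - \frac{1346547}{s{\left(-1387,438 \right)}}\right) - E{\left(Y{\left(32 \right)} \right)} = \left(\frac{1167}{988843} - \frac{1346547}{-853}\right) - \frac{12201}{2033} = \left(1167 \cdot \frac{1}{988843} - - \frac{1346547}{853}\right) - \frac{12201}{2033} = \left(\frac{1167}{988843} + \frac{1346547}{853}\right) - \frac{12201}{2033} = \frac{1331524570572}{843483079} - \frac{12201}{2033} = \frac{2696698114925997}{1714801099607}$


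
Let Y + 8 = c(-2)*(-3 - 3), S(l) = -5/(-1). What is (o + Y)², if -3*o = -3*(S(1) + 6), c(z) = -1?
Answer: 81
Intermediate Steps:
S(l) = 5 (S(l) = -5*(-1) = 5)
Y = -2 (Y = -8 - (-3 - 3) = -8 - 1*(-6) = -8 + 6 = -2)
o = 11 (o = -(-1)*(5 + 6) = -(-1)*11 = -⅓*(-33) = 11)
(o + Y)² = (11 - 2)² = 9² = 81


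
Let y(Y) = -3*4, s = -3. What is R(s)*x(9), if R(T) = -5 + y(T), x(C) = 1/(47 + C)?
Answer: -17/56 ≈ -0.30357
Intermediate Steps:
y(Y) = -12
R(T) = -17 (R(T) = -5 - 12 = -17)
R(s)*x(9) = -17/(47 + 9) = -17/56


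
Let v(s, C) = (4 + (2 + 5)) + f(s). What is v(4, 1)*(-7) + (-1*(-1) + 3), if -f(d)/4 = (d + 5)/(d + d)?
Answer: -83/2 ≈ -41.500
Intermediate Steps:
f(d) = -2*(5 + d)/d (f(d) = -4*(d + 5)/(d + d) = -4*(5 + d)/(2*d) = -4*(5 + d)*1/(2*d) = -2*(5 + d)/d)
v(s, C) = 9 - 10/s (v(s, C) = (4 + (2 + 5)) + (-2 - 10/s) = (4 + 7) + (-2 - 10/s) = 11 + (-2 - 10/s) = 9 - 10/s)
v(4, 1)*(-7) + (-1*(-1) + 3) = (9 - 10/4)*(-7) + (-1*(-1) + 3) = (9 - 10*1/4)*(-7) + (1 + 3) = (9 - 5/2)*(-7) + 4 = (13/2)*(-7) + 4 = -91/2 + 4 = -83/2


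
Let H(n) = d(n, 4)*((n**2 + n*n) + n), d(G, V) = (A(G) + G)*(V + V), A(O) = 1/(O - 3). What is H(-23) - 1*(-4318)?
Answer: -2423726/13 ≈ -1.8644e+5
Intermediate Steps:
A(O) = 1/(-3 + O)
d(G, V) = 2*V*(G + 1/(-3 + G)) (d(G, V) = (1/(-3 + G) + G)*(V + V) = (G + 1/(-3 + G))*(2*V) = 2*V*(G + 1/(-3 + G)))
H(n) = 8*(1 + n*(-3 + n))*(n + 2*n**2)/(-3 + n) (H(n) = (2*4*(1 + n*(-3 + n))/(-3 + n))*((n**2 + n*n) + n) = (8*(1 + n*(-3 + n))/(-3 + n))*((n**2 + n**2) + n) = (8*(1 + n*(-3 + n))/(-3 + n))*(2*n**2 + n) = (8*(1 + n*(-3 + n))/(-3 + n))*(n + 2*n**2) = 8*(1 + n*(-3 + n))*(n + 2*n**2)/(-3 + n))
H(-23) - 1*(-4318) = 8*(-23)*(1 + 2*(-23))*(1 - 23*(-3 - 23))/(-3 - 23) - 1*(-4318) = 8*(-23)*(1 - 46)*(1 - 23*(-26))/(-26) + 4318 = 8*(-23)*(-1/26)*(-45)*(1 + 598) + 4318 = 8*(-23)*(-1/26)*(-45)*599 + 4318 = -2479860/13 + 4318 = -2423726/13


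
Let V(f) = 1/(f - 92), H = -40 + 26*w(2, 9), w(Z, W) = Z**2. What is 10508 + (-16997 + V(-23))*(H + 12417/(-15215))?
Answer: -1860708752708/1749725 ≈ -1.0634e+6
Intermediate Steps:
H = 64 (H = -40 + 26*2**2 = -40 + 26*4 = -40 + 104 = 64)
V(f) = 1/(-92 + f)
10508 + (-16997 + V(-23))*(H + 12417/(-15215)) = 10508 + (-16997 + 1/(-92 - 23))*(64 + 12417/(-15215)) = 10508 + (-16997 + 1/(-115))*(64 + 12417*(-1/15215)) = 10508 + (-16997 - 1/115)*(64 - 12417/15215) = 10508 - 1954656/115*961343/15215 = 10508 - 1879094863008/1749725 = -1860708752708/1749725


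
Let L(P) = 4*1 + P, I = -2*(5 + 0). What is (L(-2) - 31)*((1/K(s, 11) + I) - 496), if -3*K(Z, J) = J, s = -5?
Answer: 161501/11 ≈ 14682.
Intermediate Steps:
K(Z, J) = -J/3
I = -10 (I = -2*5 = -10)
L(P) = 4 + P
(L(-2) - 31)*((1/K(s, 11) + I) - 496) = ((4 - 2) - 31)*((1/(-⅓*11) - 10) - 496) = (2 - 31)*((1/(-11/3) - 10) - 496) = -29*((-3/11 - 10) - 496) = -29*(-113/11 - 496) = -29*(-5569/11) = 161501/11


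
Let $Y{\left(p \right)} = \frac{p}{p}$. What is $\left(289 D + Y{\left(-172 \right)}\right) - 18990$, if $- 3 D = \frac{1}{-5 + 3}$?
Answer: $- \frac{113645}{6} \approx -18941.0$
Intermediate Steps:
$Y{\left(p \right)} = 1$
$D = \frac{1}{6}$ ($D = - \frac{1}{3 \left(-5 + 3\right)} = - \frac{1}{3 \left(-2\right)} = \left(- \frac{1}{3}\right) \left(- \frac{1}{2}\right) = \frac{1}{6} \approx 0.16667$)
$\left(289 D + Y{\left(-172 \right)}\right) - 18990 = \left(289 \cdot \frac{1}{6} + 1\right) - 18990 = \left(\frac{289}{6} + 1\right) - 18990 = \frac{295}{6} - 18990 = - \frac{113645}{6}$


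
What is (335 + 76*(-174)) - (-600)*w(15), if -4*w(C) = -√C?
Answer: -12889 + 150*√15 ≈ -12308.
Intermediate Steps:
w(C) = √C/4 (w(C) = -(-1)*√C/4 = √C/4)
(335 + 76*(-174)) - (-600)*w(15) = (335 + 76*(-174)) - (-600)*√15/4 = (335 - 13224) - (-150)*√15 = -12889 + 150*√15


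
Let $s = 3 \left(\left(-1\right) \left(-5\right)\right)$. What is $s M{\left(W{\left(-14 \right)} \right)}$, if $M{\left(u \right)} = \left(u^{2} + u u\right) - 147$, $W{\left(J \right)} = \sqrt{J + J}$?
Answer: $-3045$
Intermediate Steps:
$W{\left(J \right)} = \sqrt{2} \sqrt{J}$ ($W{\left(J \right)} = \sqrt{2 J} = \sqrt{2} \sqrt{J}$)
$s = 15$ ($s = 3 \cdot 5 = 15$)
$M{\left(u \right)} = -147 + 2 u^{2}$ ($M{\left(u \right)} = \left(u^{2} + u^{2}\right) - 147 = 2 u^{2} - 147 = -147 + 2 u^{2}$)
$s M{\left(W{\left(-14 \right)} \right)} = 15 \left(-147 + 2 \left(\sqrt{2} \sqrt{-14}\right)^{2}\right) = 15 \left(-147 + 2 \left(\sqrt{2} i \sqrt{14}\right)^{2}\right) = 15 \left(-147 + 2 \left(2 i \sqrt{7}\right)^{2}\right) = 15 \left(-147 + 2 \left(-28\right)\right) = 15 \left(-147 - 56\right) = 15 \left(-203\right) = -3045$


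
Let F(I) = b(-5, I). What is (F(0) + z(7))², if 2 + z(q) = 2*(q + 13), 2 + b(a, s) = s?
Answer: 1296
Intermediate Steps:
b(a, s) = -2 + s
F(I) = -2 + I
z(q) = 24 + 2*q (z(q) = -2 + 2*(q + 13) = -2 + 2*(13 + q) = -2 + (26 + 2*q) = 24 + 2*q)
(F(0) + z(7))² = ((-2 + 0) + (24 + 2*7))² = (-2 + (24 + 14))² = (-2 + 38)² = 36² = 1296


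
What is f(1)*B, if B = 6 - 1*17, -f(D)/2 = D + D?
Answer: 44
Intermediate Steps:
f(D) = -4*D (f(D) = -2*(D + D) = -4*D)
B = -11 (B = 6 - 17 = -11)
f(1)*B = -4*1*(-11) = -4*(-11) = 44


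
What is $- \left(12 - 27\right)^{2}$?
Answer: $-225$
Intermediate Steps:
$- \left(12 - 27\right)^{2} = - \left(-15\right)^{2} = \left(-1\right) 225 = -225$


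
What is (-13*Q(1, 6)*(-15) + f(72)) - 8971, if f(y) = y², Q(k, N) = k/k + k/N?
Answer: -7119/2 ≈ -3559.5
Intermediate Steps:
Q(k, N) = 1 + k/N
(-13*Q(1, 6)*(-15) + f(72)) - 8971 = (-13*(6 + 1)/6*(-15) + 72²) - 8971 = (-13*7/6*(-15) + 5184) - 8971 = (-91/6*(-15) + 5184) - 8971 = (455/2 + 5184) - 8971 = 10823/2 - 8971 = -7119/2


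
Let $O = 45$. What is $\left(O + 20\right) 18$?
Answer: $1170$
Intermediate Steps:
$\left(O + 20\right) 18 = \left(45 + 20\right) 18 = 65 \cdot 18 = 1170$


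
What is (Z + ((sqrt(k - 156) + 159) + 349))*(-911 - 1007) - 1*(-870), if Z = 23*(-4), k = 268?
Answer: -797018 - 7672*sqrt(7) ≈ -8.1732e+5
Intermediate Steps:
Z = -92
(Z + ((sqrt(k - 156) + 159) + 349))*(-911 - 1007) - 1*(-870) = (-92 + ((sqrt(268 - 156) + 159) + 349))*(-911 - 1007) - 1*(-870) = (-92 + ((sqrt(112) + 159) + 349))*(-1918) + 870 = (-92 + ((4*sqrt(7) + 159) + 349))*(-1918) + 870 = (-92 + ((159 + 4*sqrt(7)) + 349))*(-1918) + 870 = (-92 + (508 + 4*sqrt(7)))*(-1918) + 870 = (416 + 4*sqrt(7))*(-1918) + 870 = (-797888 - 7672*sqrt(7)) + 870 = -797018 - 7672*sqrt(7)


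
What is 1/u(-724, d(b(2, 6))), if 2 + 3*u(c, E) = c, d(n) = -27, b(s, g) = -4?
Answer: -1/242 ≈ -0.0041322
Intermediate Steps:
u(c, E) = -⅔ + c/3
1/u(-724, d(b(2, 6))) = 1/(-⅔ + (⅓)*(-724)) = 1/(-⅔ - 724/3) = 1/(-242) = -1/242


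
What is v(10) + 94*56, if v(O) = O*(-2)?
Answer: 5244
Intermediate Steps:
v(O) = -2*O
v(10) + 94*56 = -2*10 + 94*56 = -20 + 5264 = 5244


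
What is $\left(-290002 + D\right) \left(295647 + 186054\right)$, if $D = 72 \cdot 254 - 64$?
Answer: $-130915734378$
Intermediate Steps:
$D = 18224$ ($D = 18288 - 64 = 18224$)
$\left(-290002 + D\right) \left(295647 + 186054\right) = \left(-290002 + 18224\right) \left(295647 + 186054\right) = \left(-271778\right) 481701 = -130915734378$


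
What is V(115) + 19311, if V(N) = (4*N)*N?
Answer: 72211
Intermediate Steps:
V(N) = 4*N²
V(115) + 19311 = 4*115² + 19311 = 4*13225 + 19311 = 52900 + 19311 = 72211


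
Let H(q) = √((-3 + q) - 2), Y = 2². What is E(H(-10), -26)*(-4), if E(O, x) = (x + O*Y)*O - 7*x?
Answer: -488 + 104*I*√15 ≈ -488.0 + 402.79*I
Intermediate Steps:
Y = 4
H(q) = √(-5 + q)
E(O, x) = -7*x + O*(x + 4*O) (E(O, x) = (x + O*4)*O - 7*x = (x + 4*O)*O - 7*x = O*(x + 4*O) - 7*x = -7*x + O*(x + 4*O))
E(H(-10), -26)*(-4) = (-7*(-26) + 4*(√(-5 - 10))² + √(-5 - 10)*(-26))*(-4) = (182 + 4*(√(-15))² + √(-15)*(-26))*(-4) = (182 + 4*(I*√15)² + (I*√15)*(-26))*(-4) = (182 + 4*(-15) - 26*I*√15)*(-4) = (182 - 60 - 26*I*√15)*(-4) = (122 - 26*I*√15)*(-4) = -488 + 104*I*√15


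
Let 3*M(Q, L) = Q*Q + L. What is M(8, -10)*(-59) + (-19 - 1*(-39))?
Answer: -1042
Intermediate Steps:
M(Q, L) = L/3 + Q**2/3 (M(Q, L) = (Q*Q + L)/3 = (Q**2 + L)/3 = (L + Q**2)/3 = L/3 + Q**2/3)
M(8, -10)*(-59) + (-19 - 1*(-39)) = ((1/3)*(-10) + (1/3)*8**2)*(-59) + (-19 - 1*(-39)) = (-10/3 + (1/3)*64)*(-59) + (-19 + 39) = (-10/3 + 64/3)*(-59) + 20 = 18*(-59) + 20 = -1062 + 20 = -1042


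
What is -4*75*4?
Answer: -1200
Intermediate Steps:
-4*75*4 = -300*4 = -1200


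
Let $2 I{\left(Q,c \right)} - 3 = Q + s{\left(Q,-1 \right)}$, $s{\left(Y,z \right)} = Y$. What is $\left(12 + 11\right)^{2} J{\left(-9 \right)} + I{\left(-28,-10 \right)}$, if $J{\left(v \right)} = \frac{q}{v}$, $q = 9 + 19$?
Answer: $- \frac{30101}{18} \approx -1672.3$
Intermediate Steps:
$I{\left(Q,c \right)} = \frac{3}{2} + Q$ ($I{\left(Q,c \right)} = \frac{3}{2} + \frac{Q + Q}{2} = \frac{3}{2} + \frac{2 Q}{2} = \frac{3}{2} + Q$)
$q = 28$
$J{\left(v \right)} = \frac{28}{v}$
$\left(12 + 11\right)^{2} J{\left(-9 \right)} + I{\left(-28,-10 \right)} = \left(12 + 11\right)^{2} \frac{28}{-9} + \left(\frac{3}{2} - 28\right) = 23^{2} \cdot 28 \left(- \frac{1}{9}\right) - \frac{53}{2} = 529 \left(- \frac{28}{9}\right) - \frac{53}{2} = - \frac{14812}{9} - \frac{53}{2} = - \frac{30101}{18}$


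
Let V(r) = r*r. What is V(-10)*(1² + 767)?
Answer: 76800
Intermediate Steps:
V(r) = r²
V(-10)*(1² + 767) = (-10)²*(1² + 767) = 100*(1 + 767) = 100*768 = 76800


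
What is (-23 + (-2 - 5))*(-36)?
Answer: 1080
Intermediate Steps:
(-23 + (-2 - 5))*(-36) = (-23 - 7)*(-36) = -30*(-36) = 1080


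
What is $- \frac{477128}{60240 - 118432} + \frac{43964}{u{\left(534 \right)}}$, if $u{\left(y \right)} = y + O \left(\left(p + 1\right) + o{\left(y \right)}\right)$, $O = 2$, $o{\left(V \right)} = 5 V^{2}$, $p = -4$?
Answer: $\frac{10651323409}{1296630507} \approx 8.2146$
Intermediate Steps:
$u{\left(y \right)} = -6 + y + 10 y^{2}$ ($u{\left(y \right)} = y + 2 \left(\left(-4 + 1\right) + 5 y^{2}\right) = y + 2 \left(-3 + 5 y^{2}\right) = y + \left(-6 + 10 y^{2}\right) = -6 + y + 10 y^{2}$)
$- \frac{477128}{60240 - 118432} + \frac{43964}{u{\left(534 \right)}} = - \frac{477128}{60240 - 118432} + \frac{43964}{-6 + 534 + 10 \cdot 534^{2}} = - \frac{477128}{60240 - 118432} + \frac{43964}{-6 + 534 + 10 \cdot 285156} = - \frac{477128}{-58192} + \frac{43964}{-6 + 534 + 2851560} = \left(-477128\right) \left(- \frac{1}{58192}\right) + \frac{43964}{2852088} = \frac{59641}{7274} + 43964 \cdot \frac{1}{2852088} = \frac{59641}{7274} + \frac{10991}{713022} = \frac{10651323409}{1296630507}$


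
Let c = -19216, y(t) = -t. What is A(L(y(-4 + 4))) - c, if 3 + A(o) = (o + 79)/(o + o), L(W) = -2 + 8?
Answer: 230641/12 ≈ 19220.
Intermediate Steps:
L(W) = 6
A(o) = -3 + (79 + o)/(2*o) (A(o) = -3 + (o + 79)/(o + o) = -3 + (79 + o)/((2*o)) = -3 + (79 + o)*(1/(2*o)) = -3 + (79 + o)/(2*o))
A(L(y(-4 + 4))) - c = (1/2)*(79 - 5*6)/6 - 1*(-19216) = (1/2)*(1/6)*(79 - 30) + 19216 = (1/2)*(1/6)*49 + 19216 = 49/12 + 19216 = 230641/12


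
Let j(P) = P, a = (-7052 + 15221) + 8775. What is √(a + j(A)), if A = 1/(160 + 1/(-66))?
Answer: √1889129294958/10559 ≈ 130.17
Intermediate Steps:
a = 16944 (a = 8169 + 8775 = 16944)
A = 66/10559 (A = 1/(160 - 1/66) = 1/(10559/66) = 66/10559 ≈ 0.0062506)
√(a + j(A)) = √(16944 + 66/10559) = √(178911762/10559) = √1889129294958/10559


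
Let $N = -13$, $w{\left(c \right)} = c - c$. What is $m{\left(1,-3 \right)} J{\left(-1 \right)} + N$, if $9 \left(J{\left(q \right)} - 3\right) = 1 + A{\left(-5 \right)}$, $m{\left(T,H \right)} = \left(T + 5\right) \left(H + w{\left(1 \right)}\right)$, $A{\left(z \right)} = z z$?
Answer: $-119$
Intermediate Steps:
$w{\left(c \right)} = 0$
$A{\left(z \right)} = z^{2}$
$m{\left(T,H \right)} = H \left(5 + T\right)$ ($m{\left(T,H \right)} = \left(T + 5\right) \left(H + 0\right) = \left(5 + T\right) H = H \left(5 + T\right)$)
$J{\left(q \right)} = \frac{53}{9}$ ($J{\left(q \right)} = 3 + \frac{1 + \left(-5\right)^{2}}{9} = 3 + \frac{1 + 25}{9} = 3 + \frac{1}{9} \cdot 26 = 3 + \frac{26}{9} = \frac{53}{9}$)
$m{\left(1,-3 \right)} J{\left(-1 \right)} + N = - 3 \left(5 + 1\right) \frac{53}{9} - 13 = \left(-3\right) 6 \cdot \frac{53}{9} - 13 = \left(-18\right) \frac{53}{9} - 13 = -106 - 13 = -119$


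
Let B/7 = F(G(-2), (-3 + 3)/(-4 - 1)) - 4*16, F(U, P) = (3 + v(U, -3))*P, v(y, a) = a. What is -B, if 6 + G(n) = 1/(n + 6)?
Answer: 448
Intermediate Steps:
G(n) = -6 + 1/(6 + n) (G(n) = -6 + 1/(n + 6) = -6 + 1/(6 + n))
F(U, P) = 0 (F(U, P) = (3 - 3)*P = 0*P = 0)
B = -448 (B = 7*(0 - 4*16) = 7*(0 - 64) = 7*(-64) = -448)
-B = -1*(-448) = 448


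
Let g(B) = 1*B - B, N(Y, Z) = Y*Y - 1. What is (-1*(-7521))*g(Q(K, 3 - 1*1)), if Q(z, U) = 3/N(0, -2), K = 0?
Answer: 0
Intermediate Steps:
N(Y, Z) = -1 + Y**2 (N(Y, Z) = Y**2 - 1 = -1 + Y**2)
Q(z, U) = -3 (Q(z, U) = 3/(-1 + 0**2) = 3/(-1 + 0) = 3/(-1) = 3*(-1) = -3)
g(B) = 0 (g(B) = B - B = 0)
(-1*(-7521))*g(Q(K, 3 - 1*1)) = -1*(-7521)*0 = 7521*0 = 0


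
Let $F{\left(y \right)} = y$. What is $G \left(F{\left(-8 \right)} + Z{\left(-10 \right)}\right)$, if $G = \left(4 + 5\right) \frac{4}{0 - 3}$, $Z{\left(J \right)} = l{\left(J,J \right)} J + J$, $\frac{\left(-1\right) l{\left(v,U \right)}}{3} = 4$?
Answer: $-1224$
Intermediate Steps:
$l{\left(v,U \right)} = -12$ ($l{\left(v,U \right)} = \left(-3\right) 4 = -12$)
$Z{\left(J \right)} = - 11 J$ ($Z{\left(J \right)} = - 12 J + J = - 11 J$)
$G = -12$ ($G = 9 \frac{4}{0 - 3} = 9 \frac{4}{-3} = 9 \cdot 4 \left(- \frac{1}{3}\right) = 9 \left(- \frac{4}{3}\right) = -12$)
$G \left(F{\left(-8 \right)} + Z{\left(-10 \right)}\right) = - 12 \left(-8 - -110\right) = - 12 \left(-8 + 110\right) = \left(-12\right) 102 = -1224$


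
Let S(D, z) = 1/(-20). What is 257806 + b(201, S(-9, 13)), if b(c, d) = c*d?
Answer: 5155919/20 ≈ 2.5780e+5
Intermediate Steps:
S(D, z) = -1/20
257806 + b(201, S(-9, 13)) = 257806 + 201*(-1/20) = 257806 - 201/20 = 5155919/20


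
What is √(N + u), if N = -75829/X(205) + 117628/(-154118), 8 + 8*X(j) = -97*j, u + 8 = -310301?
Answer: I*√2019727877574205591599/80680773 ≈ 557.03*I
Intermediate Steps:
u = -310309 (u = -8 - 310301 = -310309)
X(j) = -1 - 97*j/8 (X(j) = -1 + (-97*j)/8 = -1 - 97*j/8)
N = 2398761494/80680773 (N = -75829/(-1 - 97/8*205) + 117628/(-154118) = -75829/(-1 - 19885/8) + 117628*(-1/154118) = -75829/(-19893/8) - 58814/77059 = -75829*(-8/19893) - 58814/77059 = 31928/1047 - 58814/77059 = 2398761494/80680773 ≈ 29.732)
√(N + u) = √(2398761494/80680773 - 310309) = √(-25033571227363/80680773) = I*√2019727877574205591599/80680773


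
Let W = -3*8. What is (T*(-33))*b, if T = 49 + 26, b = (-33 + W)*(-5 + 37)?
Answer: 4514400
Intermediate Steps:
W = -24
b = -1824 (b = (-33 - 24)*(-5 + 37) = -57*32 = -1824)
T = 75
(T*(-33))*b = (75*(-33))*(-1824) = -2475*(-1824) = 4514400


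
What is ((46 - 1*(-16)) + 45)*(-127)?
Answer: -13589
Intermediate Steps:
((46 - 1*(-16)) + 45)*(-127) = ((46 + 16) + 45)*(-127) = (62 + 45)*(-127) = 107*(-127) = -13589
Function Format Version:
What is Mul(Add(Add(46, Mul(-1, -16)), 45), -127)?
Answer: -13589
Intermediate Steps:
Mul(Add(Add(46, Mul(-1, -16)), 45), -127) = Mul(Add(Add(46, 16), 45), -127) = Mul(Add(62, 45), -127) = Mul(107, -127) = -13589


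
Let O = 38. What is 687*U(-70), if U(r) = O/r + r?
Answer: -1696203/35 ≈ -48463.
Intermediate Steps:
U(r) = r + 38/r (U(r) = 38/r + r = r + 38/r)
687*U(-70) = 687*(-70 + 38/(-70)) = 687*(-70 + 38*(-1/70)) = 687*(-70 - 19/35) = 687*(-2469/35) = -1696203/35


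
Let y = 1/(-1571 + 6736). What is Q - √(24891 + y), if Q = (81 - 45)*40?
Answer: 1440 - 44*√342986990/5165 ≈ 1282.2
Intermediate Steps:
Q = 1440 (Q = 36*40 = 1440)
y = 1/5165 ≈ 0.00019361
Q - √(24891 + y) = 1440 - √(24891 + 1/5165) = 1440 - √(128562016/5165) = 1440 - 44*√342986990/5165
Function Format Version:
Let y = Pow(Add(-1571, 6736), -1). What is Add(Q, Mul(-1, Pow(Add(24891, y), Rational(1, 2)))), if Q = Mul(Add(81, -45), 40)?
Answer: Add(1440, Mul(Rational(-44, 5165), Pow(342986990, Rational(1, 2)))) ≈ 1282.2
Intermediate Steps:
Q = 1440 (Q = Mul(36, 40) = 1440)
y = Rational(1, 5165) (y = Pow(5165, -1) = Rational(1, 5165) ≈ 0.00019361)
Add(Q, Mul(-1, Pow(Add(24891, y), Rational(1, 2)))) = Add(1440, Mul(-1, Pow(Add(24891, Rational(1, 5165)), Rational(1, 2)))) = Add(1440, Mul(-1, Pow(Rational(128562016, 5165), Rational(1, 2)))) = Add(1440, Mul(-1, Mul(Rational(44, 5165), Pow(342986990, Rational(1, 2))))) = Add(1440, Mul(Rational(-44, 5165), Pow(342986990, Rational(1, 2))))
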